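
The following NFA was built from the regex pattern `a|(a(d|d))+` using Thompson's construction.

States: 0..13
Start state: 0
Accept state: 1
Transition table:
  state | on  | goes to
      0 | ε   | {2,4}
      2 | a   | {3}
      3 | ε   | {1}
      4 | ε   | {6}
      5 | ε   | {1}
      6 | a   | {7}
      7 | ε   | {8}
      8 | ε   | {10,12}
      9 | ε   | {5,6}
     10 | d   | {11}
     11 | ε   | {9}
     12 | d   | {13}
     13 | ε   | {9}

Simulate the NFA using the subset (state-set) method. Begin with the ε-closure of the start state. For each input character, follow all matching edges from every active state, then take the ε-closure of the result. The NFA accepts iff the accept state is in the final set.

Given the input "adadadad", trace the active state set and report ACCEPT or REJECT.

start: ε-closure({0}) = {0,2,4,6}
'a' @ 1: {1,3,7,8,10,12}  [accepting]
'd' @ 2: {1,5,6,9,11,13}  [accepting]
'a' @ 3: {7,8,10,12}
'd' @ 4: {1,5,6,9,11,13}  [accepting]
'a' @ 5: {7,8,10,12}
'd' @ 6: {1,5,6,9,11,13}  [accepting]
'a' @ 7: {7,8,10,12}
'd' @ 8: {1,5,6,9,11,13}  [accepting]
end set {1,5,6,9,11,13} — state 1 in

Answer: ACCEPT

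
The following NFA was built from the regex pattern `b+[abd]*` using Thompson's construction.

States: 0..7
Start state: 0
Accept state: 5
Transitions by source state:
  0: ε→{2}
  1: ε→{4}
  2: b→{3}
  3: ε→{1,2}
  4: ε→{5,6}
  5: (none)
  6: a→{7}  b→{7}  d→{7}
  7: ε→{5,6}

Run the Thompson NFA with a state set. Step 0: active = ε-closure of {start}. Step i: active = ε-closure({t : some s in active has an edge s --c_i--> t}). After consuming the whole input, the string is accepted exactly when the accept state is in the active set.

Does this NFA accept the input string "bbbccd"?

initial (ε-close {0}): {0,2}
'b' @ 1: {1,2,3,4,5,6}  [accepting]
'b' @ 2: {1,2,3,4,5,6,7}  [accepting]
'b' @ 3: {1,2,3,4,5,6,7}  [accepting]
'c' @ 4: {}  — state set empty
rest 'cd' ignored (set empty)
end set {} — state 5 not in

Answer: REJECT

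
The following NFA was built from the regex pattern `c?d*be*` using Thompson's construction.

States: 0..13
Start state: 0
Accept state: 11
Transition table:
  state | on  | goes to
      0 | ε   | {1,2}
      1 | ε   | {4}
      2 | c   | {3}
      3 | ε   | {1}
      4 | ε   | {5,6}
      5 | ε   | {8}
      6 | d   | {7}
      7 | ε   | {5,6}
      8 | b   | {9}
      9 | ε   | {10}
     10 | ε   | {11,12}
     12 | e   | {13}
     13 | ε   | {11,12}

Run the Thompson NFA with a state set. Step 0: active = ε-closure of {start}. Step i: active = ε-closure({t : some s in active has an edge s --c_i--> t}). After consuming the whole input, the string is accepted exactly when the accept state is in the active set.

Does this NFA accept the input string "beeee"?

Answer: ACCEPT

Steps:
S₀ = ε-closure({0}) = {0,1,2,4,5,6,8}
'b' @ 1: {9,10,11,12}  [accepting]
'e' @ 2: {11,12,13}  [accepting]
'e' @ 3: {11,12,13}  [accepting]
'e' @ 4: {11,12,13}  [accepting]
'e' @ 5: {11,12,13}  [accepting]
after full input: {11,12,13}  (accept=11 in)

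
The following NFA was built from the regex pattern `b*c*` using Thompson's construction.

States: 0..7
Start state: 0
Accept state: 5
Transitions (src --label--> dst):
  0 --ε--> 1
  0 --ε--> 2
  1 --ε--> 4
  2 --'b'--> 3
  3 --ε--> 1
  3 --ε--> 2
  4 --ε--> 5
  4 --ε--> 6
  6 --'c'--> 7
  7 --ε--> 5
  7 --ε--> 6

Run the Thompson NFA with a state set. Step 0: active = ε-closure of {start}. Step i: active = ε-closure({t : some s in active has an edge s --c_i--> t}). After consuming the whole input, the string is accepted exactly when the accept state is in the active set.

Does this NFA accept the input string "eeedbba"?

Answer: REJECT

Steps:
initial (ε-close {0}): {0,1,2,4,5,6}
'e' @ 1: {}  — state set empty
rest 'eedbba' ignored (set empty)
final: {}; accept 5 not in set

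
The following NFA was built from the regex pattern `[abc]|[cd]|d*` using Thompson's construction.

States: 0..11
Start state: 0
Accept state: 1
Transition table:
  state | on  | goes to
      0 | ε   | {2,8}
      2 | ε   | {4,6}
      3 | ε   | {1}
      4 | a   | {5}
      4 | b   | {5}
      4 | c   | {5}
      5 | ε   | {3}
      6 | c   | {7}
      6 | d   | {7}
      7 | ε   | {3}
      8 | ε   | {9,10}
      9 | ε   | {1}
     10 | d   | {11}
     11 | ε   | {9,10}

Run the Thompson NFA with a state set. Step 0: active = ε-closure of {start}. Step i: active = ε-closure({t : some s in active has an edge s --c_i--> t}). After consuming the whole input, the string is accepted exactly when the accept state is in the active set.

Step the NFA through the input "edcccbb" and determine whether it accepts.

Answer: REJECT

Derivation:
start: ε-closure({0}) = {0,1,2,4,6,8,9,10}
'e' @ 1: {}  — dead — no transitions
rest 'dcccbb' ignored (set empty)
end set {} — state 1 not in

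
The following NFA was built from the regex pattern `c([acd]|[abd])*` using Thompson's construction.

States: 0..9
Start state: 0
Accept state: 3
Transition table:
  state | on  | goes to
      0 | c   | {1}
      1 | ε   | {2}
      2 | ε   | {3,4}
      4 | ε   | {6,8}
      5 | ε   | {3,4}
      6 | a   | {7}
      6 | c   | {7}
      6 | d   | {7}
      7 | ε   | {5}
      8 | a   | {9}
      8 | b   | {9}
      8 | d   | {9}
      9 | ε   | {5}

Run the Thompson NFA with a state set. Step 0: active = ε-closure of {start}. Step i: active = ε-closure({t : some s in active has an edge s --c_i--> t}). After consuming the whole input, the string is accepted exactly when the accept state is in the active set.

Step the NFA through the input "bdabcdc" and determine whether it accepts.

Answer: REJECT

Steps:
S₀ = ε-closure({0}) = {0}
'b' @ 1: {}  — no active states
rest 'dabcdc' ignored (set empty)
end set {} — state 3 not in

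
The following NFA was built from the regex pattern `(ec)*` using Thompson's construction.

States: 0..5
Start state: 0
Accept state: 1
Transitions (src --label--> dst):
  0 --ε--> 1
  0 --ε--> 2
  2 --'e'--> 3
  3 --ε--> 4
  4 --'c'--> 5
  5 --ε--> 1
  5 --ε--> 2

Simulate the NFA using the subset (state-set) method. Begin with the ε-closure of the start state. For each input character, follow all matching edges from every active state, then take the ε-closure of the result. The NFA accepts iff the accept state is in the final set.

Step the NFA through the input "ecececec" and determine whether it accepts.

Answer: ACCEPT

Steps:
start: ε-closure({0}) = {0,1,2}
'e' @ 1: {3,4}
'c' @ 2: {1,2,5}  (accept∈set)
'e' @ 3: {3,4}
'c' @ 4: {1,2,5}  (accept∈set)
'e' @ 5: {3,4}
'c' @ 6: {1,2,5}  (accept∈set)
'e' @ 7: {3,4}
'c' @ 8: {1,2,5}  (accept∈set)
after full input: {1,2,5}  (accept=1 in)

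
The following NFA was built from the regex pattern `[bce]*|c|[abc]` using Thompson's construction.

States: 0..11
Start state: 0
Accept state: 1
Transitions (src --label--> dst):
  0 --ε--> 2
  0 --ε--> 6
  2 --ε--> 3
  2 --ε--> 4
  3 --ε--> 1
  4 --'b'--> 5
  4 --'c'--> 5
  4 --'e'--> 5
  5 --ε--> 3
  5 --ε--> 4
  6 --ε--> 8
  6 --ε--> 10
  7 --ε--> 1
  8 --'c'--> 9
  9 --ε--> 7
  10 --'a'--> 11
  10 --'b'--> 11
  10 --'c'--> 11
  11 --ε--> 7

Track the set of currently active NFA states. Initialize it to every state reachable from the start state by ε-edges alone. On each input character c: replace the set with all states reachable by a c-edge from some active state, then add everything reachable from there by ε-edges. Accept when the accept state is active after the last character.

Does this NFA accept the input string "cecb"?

Answer: ACCEPT

Derivation:
start: ε-closure({0}) = {0,1,2,3,4,6,8,10}
'c' @ 1: {1,3,4,5,7,9,11}  [accepting]
'e' @ 2: {1,3,4,5}  [accepting]
'c' @ 3: {1,3,4,5}  [accepting]
'b' @ 4: {1,3,4,5}  [accepting]
final: {1,3,4,5}; accept 1 in set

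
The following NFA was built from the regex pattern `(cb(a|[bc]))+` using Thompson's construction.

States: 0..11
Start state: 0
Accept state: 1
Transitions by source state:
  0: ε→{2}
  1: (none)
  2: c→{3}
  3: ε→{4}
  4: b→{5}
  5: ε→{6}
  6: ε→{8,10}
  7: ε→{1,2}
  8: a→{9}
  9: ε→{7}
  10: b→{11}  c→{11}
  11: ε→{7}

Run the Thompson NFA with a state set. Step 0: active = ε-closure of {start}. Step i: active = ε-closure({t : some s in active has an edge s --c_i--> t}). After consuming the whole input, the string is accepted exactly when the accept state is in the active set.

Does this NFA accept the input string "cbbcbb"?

Answer: ACCEPT

Derivation:
initial (ε-close {0}): {0,2}
'c' @ 1: {3,4}
'b' @ 2: {5,6,8,10}
'b' @ 3: {1,2,7,11}  ✓accept
'c' @ 4: {3,4}
'b' @ 5: {5,6,8,10}
'b' @ 6: {1,2,7,11}  ✓accept
end set {1,2,7,11} — state 1 in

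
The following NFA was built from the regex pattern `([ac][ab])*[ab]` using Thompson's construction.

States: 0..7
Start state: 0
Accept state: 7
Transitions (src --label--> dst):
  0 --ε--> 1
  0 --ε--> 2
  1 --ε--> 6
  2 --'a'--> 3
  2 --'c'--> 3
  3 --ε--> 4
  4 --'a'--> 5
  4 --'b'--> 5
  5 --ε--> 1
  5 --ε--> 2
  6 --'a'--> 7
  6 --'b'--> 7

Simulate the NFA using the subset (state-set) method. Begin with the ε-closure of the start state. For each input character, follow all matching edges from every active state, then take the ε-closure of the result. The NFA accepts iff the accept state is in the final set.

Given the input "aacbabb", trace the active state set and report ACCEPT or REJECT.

Answer: ACCEPT

Trace:
S₀ = ε-closure({0}) = {0,1,2,6}
'a' @ 1: {3,4,7}  ✓accept
'a' @ 2: {1,2,5,6}
'c' @ 3: {3,4}
'b' @ 4: {1,2,5,6}
'a' @ 5: {3,4,7}  ✓accept
'b' @ 6: {1,2,5,6}
'b' @ 7: {7}  ✓accept
end set {7} — state 7 in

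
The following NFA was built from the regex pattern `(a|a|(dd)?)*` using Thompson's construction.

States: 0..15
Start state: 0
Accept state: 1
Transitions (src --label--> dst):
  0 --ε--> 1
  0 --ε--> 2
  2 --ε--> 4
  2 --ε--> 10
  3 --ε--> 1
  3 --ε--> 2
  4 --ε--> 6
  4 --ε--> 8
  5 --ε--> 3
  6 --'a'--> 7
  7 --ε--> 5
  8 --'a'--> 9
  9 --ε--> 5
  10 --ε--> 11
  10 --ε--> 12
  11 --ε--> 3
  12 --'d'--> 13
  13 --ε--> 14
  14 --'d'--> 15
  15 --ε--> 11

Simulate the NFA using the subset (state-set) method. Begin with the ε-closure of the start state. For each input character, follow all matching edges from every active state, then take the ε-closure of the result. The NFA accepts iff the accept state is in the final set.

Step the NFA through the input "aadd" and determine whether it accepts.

start: ε-closure({0}) = {0,1,2,3,4,6,8,10,11,12}
'a' @ 1: {1,2,3,4,5,6,7,8,9,10,11,12}  [accepting]
'a' @ 2: {1,2,3,4,5,6,7,8,9,10,11,12}  [accepting]
'd' @ 3: {13,14}
'd' @ 4: {1,2,3,4,6,8,10,11,12,15}  [accepting]
after full input: {1,2,3,4,6,8,10,11,12,15}  (accept=1 in)

Answer: ACCEPT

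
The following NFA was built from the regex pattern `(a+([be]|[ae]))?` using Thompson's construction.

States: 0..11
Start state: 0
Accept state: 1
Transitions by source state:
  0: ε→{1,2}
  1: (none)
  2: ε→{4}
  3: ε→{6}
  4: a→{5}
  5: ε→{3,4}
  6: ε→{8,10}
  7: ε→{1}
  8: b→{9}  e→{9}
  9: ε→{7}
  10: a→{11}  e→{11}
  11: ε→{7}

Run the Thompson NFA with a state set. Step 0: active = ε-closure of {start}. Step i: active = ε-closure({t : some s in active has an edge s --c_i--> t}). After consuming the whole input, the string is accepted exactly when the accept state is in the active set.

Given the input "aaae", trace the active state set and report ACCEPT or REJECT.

Answer: ACCEPT

Trace:
S₀ = ε-closure({0}) = {0,1,2,4}
'a' @ 1: {3,4,5,6,8,10}
'a' @ 2: {1,3,4,5,6,7,8,10,11}  [accepting]
'a' @ 3: {1,3,4,5,6,7,8,10,11}  [accepting]
'e' @ 4: {1,7,9,11}  [accepting]
final: {1,7,9,11}; accept 1 in set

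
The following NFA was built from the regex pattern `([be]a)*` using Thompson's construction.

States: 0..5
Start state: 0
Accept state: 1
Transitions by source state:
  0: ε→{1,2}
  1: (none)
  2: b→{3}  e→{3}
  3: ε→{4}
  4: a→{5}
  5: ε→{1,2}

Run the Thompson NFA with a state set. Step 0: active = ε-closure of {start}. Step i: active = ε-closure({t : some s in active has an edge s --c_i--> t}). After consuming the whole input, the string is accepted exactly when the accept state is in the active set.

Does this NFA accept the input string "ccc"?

start: ε-closure({0}) = {0,1,2}
'c' @ 1: {}  — no active states
rest 'cc' ignored (set empty)
end set {} — state 1 not in

Answer: REJECT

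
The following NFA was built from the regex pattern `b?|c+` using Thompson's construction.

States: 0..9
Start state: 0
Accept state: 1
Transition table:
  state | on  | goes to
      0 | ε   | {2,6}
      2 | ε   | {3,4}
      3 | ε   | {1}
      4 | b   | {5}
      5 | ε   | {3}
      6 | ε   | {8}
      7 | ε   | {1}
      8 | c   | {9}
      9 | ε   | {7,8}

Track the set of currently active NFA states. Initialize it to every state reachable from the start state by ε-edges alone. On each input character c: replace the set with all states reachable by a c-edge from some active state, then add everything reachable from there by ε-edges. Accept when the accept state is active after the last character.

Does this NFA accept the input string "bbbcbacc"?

Answer: REJECT

Steps:
S₀ = ε-closure({0}) = {0,1,2,3,4,6,8}
'b' @ 1: {1,3,5}  (accept∈set)
'b' @ 2: {}  — dead — no transitions
rest 'bcbacc' ignored (set empty)
final: {}; accept 1 not in set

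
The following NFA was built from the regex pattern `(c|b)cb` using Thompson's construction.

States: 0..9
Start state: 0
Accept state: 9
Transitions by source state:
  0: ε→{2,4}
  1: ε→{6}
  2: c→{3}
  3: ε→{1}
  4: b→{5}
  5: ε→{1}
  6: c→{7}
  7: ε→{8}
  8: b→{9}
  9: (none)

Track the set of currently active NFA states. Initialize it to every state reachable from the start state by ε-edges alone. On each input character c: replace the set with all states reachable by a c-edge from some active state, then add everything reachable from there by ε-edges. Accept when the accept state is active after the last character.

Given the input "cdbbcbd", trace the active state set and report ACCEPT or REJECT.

Answer: REJECT

Derivation:
S₀ = ε-closure({0}) = {0,2,4}
'c' @ 1: {1,3,6}
'd' @ 2: {}  — state set empty
rest 'bbcbd' ignored (set empty)
end set {} — state 9 not in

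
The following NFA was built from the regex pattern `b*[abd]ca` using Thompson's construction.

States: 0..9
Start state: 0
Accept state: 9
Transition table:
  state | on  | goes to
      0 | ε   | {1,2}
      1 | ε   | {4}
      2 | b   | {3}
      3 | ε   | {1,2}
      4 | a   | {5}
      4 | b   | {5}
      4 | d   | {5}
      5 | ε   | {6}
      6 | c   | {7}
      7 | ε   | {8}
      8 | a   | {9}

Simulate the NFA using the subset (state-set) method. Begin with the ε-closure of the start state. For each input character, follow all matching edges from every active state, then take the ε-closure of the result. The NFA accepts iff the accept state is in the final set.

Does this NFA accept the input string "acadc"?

start: ε-closure({0}) = {0,1,2,4}
'a' @ 1: {5,6}
'c' @ 2: {7,8}
'a' @ 3: {9}  [accepting]
'd' @ 4: {}  — dead — no transitions
rest 'c' ignored (set empty)
end set {} — state 9 not in

Answer: REJECT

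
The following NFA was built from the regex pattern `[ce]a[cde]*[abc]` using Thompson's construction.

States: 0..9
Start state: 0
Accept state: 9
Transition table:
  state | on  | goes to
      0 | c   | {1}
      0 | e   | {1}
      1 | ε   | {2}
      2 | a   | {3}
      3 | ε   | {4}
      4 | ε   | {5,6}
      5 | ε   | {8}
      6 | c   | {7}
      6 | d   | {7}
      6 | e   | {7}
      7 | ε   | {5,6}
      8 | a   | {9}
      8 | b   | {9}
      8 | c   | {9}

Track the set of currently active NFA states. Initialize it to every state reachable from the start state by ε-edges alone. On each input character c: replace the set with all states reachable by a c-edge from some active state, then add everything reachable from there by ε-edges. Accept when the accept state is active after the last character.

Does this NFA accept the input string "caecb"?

start: ε-closure({0}) = {0}
'c' @ 1: {1,2}
'a' @ 2: {3,4,5,6,8}
'e' @ 3: {5,6,7,8}
'c' @ 4: {5,6,7,8,9}  (accept∈set)
'b' @ 5: {9}  (accept∈set)
final: {9}; accept 9 in set

Answer: ACCEPT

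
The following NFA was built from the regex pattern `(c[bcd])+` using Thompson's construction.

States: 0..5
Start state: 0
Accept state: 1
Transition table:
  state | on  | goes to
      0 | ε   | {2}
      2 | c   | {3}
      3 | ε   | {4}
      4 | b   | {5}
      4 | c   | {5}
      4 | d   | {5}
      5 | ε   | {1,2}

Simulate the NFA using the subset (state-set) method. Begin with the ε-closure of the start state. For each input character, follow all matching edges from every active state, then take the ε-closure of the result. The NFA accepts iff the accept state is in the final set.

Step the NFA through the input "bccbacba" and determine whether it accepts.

Answer: REJECT

Steps:
start: ε-closure({0}) = {0,2}
'b' @ 1: {}  — no active states
rest 'ccbacba' ignored (set empty)
after full input: {}  (accept=1 not in)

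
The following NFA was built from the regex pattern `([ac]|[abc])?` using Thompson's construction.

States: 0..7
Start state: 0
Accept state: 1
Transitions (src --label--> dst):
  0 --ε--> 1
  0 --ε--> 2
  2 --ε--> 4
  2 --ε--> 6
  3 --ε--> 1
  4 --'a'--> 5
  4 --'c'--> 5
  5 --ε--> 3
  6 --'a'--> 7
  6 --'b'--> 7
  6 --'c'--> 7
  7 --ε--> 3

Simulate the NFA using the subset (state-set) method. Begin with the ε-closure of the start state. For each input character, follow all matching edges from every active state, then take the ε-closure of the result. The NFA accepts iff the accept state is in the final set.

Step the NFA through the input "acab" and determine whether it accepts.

S₀ = ε-closure({0}) = {0,1,2,4,6}
'a' @ 1: {1,3,5,7}  ✓accept
'c' @ 2: {}  — state set empty
rest 'ab' ignored (set empty)
end set {} — state 1 not in

Answer: REJECT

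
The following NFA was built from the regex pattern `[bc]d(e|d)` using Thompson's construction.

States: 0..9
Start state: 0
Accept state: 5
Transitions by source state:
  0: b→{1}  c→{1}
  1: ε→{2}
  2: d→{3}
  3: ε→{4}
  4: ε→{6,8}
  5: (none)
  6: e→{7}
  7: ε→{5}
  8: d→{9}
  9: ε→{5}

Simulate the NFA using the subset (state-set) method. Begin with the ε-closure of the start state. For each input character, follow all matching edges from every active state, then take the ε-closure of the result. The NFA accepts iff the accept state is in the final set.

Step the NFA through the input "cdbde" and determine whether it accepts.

S₀ = ε-closure({0}) = {0}
'c' @ 1: {1,2}
'd' @ 2: {3,4,6,8}
'b' @ 3: {}  — dead — no transitions
rest 'de' ignored (set empty)
end set {} — state 5 not in

Answer: REJECT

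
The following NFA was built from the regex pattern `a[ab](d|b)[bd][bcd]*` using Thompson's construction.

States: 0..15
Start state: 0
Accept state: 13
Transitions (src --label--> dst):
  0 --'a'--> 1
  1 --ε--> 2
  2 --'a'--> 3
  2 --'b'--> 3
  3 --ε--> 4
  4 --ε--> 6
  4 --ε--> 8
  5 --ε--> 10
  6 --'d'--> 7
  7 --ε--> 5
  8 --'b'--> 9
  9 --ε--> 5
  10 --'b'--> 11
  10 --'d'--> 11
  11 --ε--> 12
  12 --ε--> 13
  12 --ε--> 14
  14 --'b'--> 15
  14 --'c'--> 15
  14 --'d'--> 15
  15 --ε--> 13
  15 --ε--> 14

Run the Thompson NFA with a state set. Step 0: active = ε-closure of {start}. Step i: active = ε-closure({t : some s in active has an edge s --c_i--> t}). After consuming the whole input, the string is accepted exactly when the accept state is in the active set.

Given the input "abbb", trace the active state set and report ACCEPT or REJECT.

Answer: ACCEPT

Steps:
start: ε-closure({0}) = {0}
'a' @ 1: {1,2}
'b' @ 2: {3,4,6,8}
'b' @ 3: {5,9,10}
'b' @ 4: {11,12,13,14}  (accept∈set)
after full input: {11,12,13,14}  (accept=13 in)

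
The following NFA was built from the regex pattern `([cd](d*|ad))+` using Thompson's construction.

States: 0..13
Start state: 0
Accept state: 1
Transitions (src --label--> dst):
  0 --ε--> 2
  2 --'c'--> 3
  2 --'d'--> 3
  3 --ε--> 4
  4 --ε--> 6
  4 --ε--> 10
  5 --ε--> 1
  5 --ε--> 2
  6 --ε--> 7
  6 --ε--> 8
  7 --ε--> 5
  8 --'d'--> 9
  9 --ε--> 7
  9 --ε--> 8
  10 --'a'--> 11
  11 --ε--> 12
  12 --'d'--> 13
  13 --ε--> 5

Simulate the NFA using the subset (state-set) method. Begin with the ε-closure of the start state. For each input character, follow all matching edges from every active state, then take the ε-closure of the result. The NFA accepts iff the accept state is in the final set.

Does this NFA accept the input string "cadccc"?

S₀ = ε-closure({0}) = {0,2}
'c' @ 1: {1,2,3,4,5,6,7,8,10}  (accept∈set)
'a' @ 2: {11,12}
'd' @ 3: {1,2,5,13}  (accept∈set)
'c' @ 4: {1,2,3,4,5,6,7,8,10}  (accept∈set)
'c' @ 5: {1,2,3,4,5,6,7,8,10}  (accept∈set)
'c' @ 6: {1,2,3,4,5,6,7,8,10}  (accept∈set)
end set {1,2,3,4,5,6,7,8,10} — state 1 in

Answer: ACCEPT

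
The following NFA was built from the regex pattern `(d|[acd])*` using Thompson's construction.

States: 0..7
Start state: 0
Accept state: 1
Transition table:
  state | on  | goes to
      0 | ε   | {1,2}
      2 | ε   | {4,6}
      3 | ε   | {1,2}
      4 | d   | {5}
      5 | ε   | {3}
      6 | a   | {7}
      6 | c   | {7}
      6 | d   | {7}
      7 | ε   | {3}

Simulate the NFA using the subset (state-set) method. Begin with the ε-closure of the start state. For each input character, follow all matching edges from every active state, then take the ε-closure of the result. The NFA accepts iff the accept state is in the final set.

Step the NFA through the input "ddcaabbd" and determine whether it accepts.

start: ε-closure({0}) = {0,1,2,4,6}
'd' @ 1: {1,2,3,4,5,6,7}  ✓accept
'd' @ 2: {1,2,3,4,5,6,7}  ✓accept
'c' @ 3: {1,2,3,4,6,7}  ✓accept
'a' @ 4: {1,2,3,4,6,7}  ✓accept
'a' @ 5: {1,2,3,4,6,7}  ✓accept
'b' @ 6: {}  — state set empty
rest 'bd' ignored (set empty)
final: {}; accept 1 not in set

Answer: REJECT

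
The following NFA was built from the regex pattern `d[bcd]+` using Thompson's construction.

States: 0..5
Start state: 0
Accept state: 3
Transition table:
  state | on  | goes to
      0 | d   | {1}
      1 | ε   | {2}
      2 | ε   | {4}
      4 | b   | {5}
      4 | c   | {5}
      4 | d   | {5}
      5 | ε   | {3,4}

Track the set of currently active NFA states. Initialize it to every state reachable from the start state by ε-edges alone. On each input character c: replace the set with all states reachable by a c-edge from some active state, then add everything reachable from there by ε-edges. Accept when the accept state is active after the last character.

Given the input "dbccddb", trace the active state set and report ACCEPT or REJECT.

Answer: ACCEPT

Steps:
initial (ε-close {0}): {0}
'd' @ 1: {1,2,4}
'b' @ 2: {3,4,5}  ✓accept
'c' @ 3: {3,4,5}  ✓accept
'c' @ 4: {3,4,5}  ✓accept
'd' @ 5: {3,4,5}  ✓accept
'd' @ 6: {3,4,5}  ✓accept
'b' @ 7: {3,4,5}  ✓accept
after full input: {3,4,5}  (accept=3 in)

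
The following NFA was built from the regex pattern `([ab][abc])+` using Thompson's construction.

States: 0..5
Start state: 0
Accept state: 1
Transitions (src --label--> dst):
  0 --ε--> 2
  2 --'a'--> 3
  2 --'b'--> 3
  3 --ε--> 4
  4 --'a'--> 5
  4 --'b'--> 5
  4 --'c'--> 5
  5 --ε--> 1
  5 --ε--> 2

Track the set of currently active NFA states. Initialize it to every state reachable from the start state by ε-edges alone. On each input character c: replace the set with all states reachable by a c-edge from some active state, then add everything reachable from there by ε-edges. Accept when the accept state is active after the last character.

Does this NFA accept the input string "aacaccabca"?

Answer: REJECT

Trace:
start: ε-closure({0}) = {0,2}
'a' @ 1: {3,4}
'a' @ 2: {1,2,5}  [accepting]
'c' @ 3: {}  — state set empty
rest 'accabca' ignored (set empty)
end set {} — state 1 not in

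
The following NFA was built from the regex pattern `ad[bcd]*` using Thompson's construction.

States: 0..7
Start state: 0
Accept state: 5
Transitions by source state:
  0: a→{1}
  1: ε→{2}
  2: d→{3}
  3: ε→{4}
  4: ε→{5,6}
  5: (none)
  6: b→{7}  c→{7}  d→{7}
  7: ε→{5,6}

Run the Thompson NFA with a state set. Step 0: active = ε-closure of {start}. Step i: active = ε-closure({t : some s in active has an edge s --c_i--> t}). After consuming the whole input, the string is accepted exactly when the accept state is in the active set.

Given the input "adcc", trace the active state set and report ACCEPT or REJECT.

S₀ = ε-closure({0}) = {0}
'a' @ 1: {1,2}
'd' @ 2: {3,4,5,6}  [accepting]
'c' @ 3: {5,6,7}  [accepting]
'c' @ 4: {5,6,7}  [accepting]
end set {5,6,7} — state 5 in

Answer: ACCEPT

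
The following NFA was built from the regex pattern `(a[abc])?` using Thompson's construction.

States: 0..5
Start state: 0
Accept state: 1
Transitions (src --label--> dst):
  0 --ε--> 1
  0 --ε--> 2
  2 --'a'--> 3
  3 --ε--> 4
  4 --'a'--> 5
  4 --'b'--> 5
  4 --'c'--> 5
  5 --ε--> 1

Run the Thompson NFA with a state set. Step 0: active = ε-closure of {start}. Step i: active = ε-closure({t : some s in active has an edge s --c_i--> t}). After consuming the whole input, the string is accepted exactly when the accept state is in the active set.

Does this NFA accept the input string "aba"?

start: ε-closure({0}) = {0,1,2}
'a' @ 1: {3,4}
'b' @ 2: {1,5}  ✓accept
'a' @ 3: {}  — dead — no transitions
final: {}; accept 1 not in set

Answer: REJECT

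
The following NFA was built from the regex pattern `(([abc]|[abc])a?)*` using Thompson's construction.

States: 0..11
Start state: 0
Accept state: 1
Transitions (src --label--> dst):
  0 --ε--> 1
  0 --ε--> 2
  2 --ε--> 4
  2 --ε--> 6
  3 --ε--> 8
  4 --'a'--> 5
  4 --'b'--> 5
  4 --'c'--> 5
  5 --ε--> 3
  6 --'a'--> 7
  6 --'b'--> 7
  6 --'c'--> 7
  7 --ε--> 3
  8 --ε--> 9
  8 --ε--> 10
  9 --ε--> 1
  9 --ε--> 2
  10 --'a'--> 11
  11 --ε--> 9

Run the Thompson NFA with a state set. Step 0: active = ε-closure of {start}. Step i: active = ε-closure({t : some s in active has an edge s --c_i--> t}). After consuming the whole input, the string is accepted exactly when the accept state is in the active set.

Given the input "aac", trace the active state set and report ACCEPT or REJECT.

S₀ = ε-closure({0}) = {0,1,2,4,6}
'a' @ 1: {1,2,3,4,5,6,7,8,9,10}  [accepting]
'a' @ 2: {1,2,3,4,5,6,7,8,9,10,11}  [accepting]
'c' @ 3: {1,2,3,4,5,6,7,8,9,10}  [accepting]
final: {1,2,3,4,5,6,7,8,9,10}; accept 1 in set

Answer: ACCEPT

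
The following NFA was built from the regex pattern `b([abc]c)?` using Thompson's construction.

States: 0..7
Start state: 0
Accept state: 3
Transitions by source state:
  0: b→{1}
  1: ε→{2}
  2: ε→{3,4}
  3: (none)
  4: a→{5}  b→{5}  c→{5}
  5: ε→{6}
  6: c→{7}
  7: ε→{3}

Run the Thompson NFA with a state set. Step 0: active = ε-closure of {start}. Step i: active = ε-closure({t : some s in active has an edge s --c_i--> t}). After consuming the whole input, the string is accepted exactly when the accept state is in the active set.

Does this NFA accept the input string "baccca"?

start: ε-closure({0}) = {0}
'b' @ 1: {1,2,3,4}  ✓accept
'a' @ 2: {5,6}
'c' @ 3: {3,7}  ✓accept
'c' @ 4: {}  — state set empty
rest 'ca' ignored (set empty)
end set {} — state 3 not in

Answer: REJECT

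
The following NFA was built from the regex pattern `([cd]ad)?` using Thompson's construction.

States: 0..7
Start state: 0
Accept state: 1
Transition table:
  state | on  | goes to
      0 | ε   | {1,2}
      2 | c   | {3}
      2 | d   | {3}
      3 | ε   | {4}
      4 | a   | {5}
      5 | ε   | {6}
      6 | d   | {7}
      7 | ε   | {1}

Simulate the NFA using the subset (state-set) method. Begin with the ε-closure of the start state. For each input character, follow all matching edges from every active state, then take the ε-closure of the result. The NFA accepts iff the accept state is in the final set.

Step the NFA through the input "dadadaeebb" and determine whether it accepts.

start: ε-closure({0}) = {0,1,2}
'd' @ 1: {3,4}
'a' @ 2: {5,6}
'd' @ 3: {1,7}  [accepting]
'a' @ 4: {}  — dead — no transitions
rest 'daeebb' ignored (set empty)
end set {} — state 1 not in

Answer: REJECT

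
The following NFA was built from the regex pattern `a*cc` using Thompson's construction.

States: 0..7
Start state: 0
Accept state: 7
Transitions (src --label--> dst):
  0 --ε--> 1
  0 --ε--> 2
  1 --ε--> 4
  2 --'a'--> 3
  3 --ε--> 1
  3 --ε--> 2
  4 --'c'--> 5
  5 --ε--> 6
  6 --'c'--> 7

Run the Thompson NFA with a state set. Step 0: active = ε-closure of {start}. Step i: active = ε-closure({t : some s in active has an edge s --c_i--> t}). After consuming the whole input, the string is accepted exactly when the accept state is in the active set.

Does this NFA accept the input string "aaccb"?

start: ε-closure({0}) = {0,1,2,4}
'a' @ 1: {1,2,3,4}
'a' @ 2: {1,2,3,4}
'c' @ 3: {5,6}
'c' @ 4: {7}  [accepting]
'b' @ 5: {}  — dead — no transitions
after full input: {}  (accept=7 not in)

Answer: REJECT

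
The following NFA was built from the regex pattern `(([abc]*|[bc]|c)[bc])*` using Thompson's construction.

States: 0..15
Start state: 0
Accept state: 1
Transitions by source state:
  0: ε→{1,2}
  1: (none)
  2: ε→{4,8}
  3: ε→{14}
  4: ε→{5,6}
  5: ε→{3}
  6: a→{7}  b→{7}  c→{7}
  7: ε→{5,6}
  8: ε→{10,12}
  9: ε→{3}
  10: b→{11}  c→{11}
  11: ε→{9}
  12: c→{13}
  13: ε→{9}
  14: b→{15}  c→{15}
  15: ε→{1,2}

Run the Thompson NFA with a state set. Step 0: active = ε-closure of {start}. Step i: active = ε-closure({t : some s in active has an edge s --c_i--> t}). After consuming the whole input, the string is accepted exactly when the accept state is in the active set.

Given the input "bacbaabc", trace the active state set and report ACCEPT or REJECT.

start: ε-closure({0}) = {0,1,2,3,4,5,6,8,10,12,14}
'b' @ 1: {1,2,3,4,5,6,7,8,9,10,11,12,14,15}  ✓accept
'a' @ 2: {3,5,6,7,14}
'c' @ 3: {1,2,3,4,5,6,7,8,10,12,14,15}  ✓accept
'b' @ 4: {1,2,3,4,5,6,7,8,9,10,11,12,14,15}  ✓accept
'a' @ 5: {3,5,6,7,14}
'a' @ 6: {3,5,6,7,14}
'b' @ 7: {1,2,3,4,5,6,7,8,10,12,14,15}  ✓accept
'c' @ 8: {1,2,3,4,5,6,7,8,9,10,11,12,13,14,15}  ✓accept
final: {1,2,3,4,5,6,7,8,9,10,11,12,13,14,15}; accept 1 in set

Answer: ACCEPT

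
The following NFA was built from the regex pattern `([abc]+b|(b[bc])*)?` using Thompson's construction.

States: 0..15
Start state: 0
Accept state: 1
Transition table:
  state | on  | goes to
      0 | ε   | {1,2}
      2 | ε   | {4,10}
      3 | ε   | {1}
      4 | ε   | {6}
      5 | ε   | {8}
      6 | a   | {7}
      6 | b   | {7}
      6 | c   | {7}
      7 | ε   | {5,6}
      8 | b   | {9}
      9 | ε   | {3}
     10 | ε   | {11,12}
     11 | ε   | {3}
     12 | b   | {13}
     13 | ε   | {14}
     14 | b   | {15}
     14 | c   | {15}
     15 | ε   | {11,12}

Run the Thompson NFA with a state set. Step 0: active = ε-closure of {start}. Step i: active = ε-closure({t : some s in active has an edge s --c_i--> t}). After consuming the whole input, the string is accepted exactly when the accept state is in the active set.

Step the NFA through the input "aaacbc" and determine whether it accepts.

Answer: REJECT

Steps:
initial (ε-close {0}): {0,1,2,3,4,6,10,11,12}
'a' @ 1: {5,6,7,8}
'a' @ 2: {5,6,7,8}
'a' @ 3: {5,6,7,8}
'c' @ 4: {5,6,7,8}
'b' @ 5: {1,3,5,6,7,8,9}  ✓accept
'c' @ 6: {5,6,7,8}
final: {5,6,7,8}; accept 1 not in set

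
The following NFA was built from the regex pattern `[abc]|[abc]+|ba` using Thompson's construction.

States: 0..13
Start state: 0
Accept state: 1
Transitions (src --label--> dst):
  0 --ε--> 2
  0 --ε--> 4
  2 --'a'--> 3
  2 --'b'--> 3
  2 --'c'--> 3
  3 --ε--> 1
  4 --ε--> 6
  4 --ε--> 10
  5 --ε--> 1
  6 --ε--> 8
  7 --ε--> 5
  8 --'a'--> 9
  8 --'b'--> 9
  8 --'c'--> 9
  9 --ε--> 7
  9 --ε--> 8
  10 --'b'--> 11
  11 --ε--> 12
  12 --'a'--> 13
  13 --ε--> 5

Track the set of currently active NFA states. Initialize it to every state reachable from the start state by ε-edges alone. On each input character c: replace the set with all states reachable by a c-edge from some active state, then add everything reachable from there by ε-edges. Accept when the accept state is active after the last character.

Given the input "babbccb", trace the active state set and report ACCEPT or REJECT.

Answer: ACCEPT

Steps:
S₀ = ε-closure({0}) = {0,2,4,6,8,10}
'b' @ 1: {1,3,5,7,8,9,11,12}  [accepting]
'a' @ 2: {1,5,7,8,9,13}  [accepting]
'b' @ 3: {1,5,7,8,9}  [accepting]
'b' @ 4: {1,5,7,8,9}  [accepting]
'c' @ 5: {1,5,7,8,9}  [accepting]
'c' @ 6: {1,5,7,8,9}  [accepting]
'b' @ 7: {1,5,7,8,9}  [accepting]
end set {1,5,7,8,9} — state 1 in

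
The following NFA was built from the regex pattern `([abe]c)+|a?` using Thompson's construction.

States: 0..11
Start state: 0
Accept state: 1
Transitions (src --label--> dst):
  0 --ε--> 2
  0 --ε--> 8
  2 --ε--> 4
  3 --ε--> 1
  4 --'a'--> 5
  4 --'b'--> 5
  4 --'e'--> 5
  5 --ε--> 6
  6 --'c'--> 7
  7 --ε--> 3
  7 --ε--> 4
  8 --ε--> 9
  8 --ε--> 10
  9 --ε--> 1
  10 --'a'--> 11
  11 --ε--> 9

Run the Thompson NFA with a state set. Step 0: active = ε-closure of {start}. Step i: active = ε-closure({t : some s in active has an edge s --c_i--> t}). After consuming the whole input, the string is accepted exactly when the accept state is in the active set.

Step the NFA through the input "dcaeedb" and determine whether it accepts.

Answer: REJECT

Trace:
start: ε-closure({0}) = {0,1,2,4,8,9,10}
'd' @ 1: {}  — dead — no transitions
rest 'caeedb' ignored (set empty)
after full input: {}  (accept=1 not in)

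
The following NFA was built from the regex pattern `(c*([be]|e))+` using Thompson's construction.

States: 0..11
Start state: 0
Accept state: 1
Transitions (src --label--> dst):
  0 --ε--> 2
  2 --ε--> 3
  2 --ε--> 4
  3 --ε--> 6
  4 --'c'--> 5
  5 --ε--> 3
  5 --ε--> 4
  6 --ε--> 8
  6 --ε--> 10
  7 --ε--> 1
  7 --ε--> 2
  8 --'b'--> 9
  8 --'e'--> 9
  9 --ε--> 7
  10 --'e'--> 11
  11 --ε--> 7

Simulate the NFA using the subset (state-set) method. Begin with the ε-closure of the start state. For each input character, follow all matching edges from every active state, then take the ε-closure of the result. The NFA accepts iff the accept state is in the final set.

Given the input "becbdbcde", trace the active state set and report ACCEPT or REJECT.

S₀ = ε-closure({0}) = {0,2,3,4,6,8,10}
'b' @ 1: {1,2,3,4,6,7,8,9,10}  ✓accept
'e' @ 2: {1,2,3,4,6,7,8,9,10,11}  ✓accept
'c' @ 3: {3,4,5,6,8,10}
'b' @ 4: {1,2,3,4,6,7,8,9,10}  ✓accept
'd' @ 5: {}  — no active states
rest 'bcde' ignored (set empty)
final: {}; accept 1 not in set

Answer: REJECT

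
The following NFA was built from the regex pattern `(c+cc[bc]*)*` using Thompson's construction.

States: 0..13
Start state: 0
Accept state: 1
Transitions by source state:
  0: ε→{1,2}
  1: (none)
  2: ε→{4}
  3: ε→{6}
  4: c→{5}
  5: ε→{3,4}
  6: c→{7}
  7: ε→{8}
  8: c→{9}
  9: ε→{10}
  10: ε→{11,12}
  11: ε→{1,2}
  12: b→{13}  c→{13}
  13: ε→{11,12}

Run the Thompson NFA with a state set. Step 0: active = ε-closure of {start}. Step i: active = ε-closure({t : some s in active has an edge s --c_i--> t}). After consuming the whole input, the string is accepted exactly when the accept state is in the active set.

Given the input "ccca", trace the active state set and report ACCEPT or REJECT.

Answer: REJECT

Steps:
S₀ = ε-closure({0}) = {0,1,2,4}
'c' @ 1: {3,4,5,6}
'c' @ 2: {3,4,5,6,7,8}
'c' @ 3: {1,2,3,4,5,6,7,8,9,10,11,12}  (accept∈set)
'a' @ 4: {}  — no active states
end set {} — state 1 not in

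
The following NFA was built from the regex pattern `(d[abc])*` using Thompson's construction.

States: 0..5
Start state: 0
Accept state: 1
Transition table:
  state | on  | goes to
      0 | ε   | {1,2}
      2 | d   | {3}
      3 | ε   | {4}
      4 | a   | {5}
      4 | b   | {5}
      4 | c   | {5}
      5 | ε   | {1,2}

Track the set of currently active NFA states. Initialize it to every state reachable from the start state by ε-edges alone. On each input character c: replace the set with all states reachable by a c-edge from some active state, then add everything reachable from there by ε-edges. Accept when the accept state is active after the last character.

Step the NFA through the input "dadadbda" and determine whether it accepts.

Answer: ACCEPT

Derivation:
initial (ε-close {0}): {0,1,2}
'd' @ 1: {3,4}
'a' @ 2: {1,2,5}  (accept∈set)
'd' @ 3: {3,4}
'a' @ 4: {1,2,5}  (accept∈set)
'd' @ 5: {3,4}
'b' @ 6: {1,2,5}  (accept∈set)
'd' @ 7: {3,4}
'a' @ 8: {1,2,5}  (accept∈set)
final: {1,2,5}; accept 1 in set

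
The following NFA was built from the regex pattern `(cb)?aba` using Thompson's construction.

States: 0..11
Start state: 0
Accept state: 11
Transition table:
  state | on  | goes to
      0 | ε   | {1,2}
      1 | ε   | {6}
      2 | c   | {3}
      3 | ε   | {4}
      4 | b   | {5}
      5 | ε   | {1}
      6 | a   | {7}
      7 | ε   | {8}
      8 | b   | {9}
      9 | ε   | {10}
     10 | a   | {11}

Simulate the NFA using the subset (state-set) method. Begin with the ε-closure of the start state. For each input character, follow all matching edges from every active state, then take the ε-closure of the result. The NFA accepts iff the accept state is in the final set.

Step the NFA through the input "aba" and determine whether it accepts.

start: ε-closure({0}) = {0,1,2,6}
'a' @ 1: {7,8}
'b' @ 2: {9,10}
'a' @ 3: {11}  [accepting]
end set {11} — state 11 in

Answer: ACCEPT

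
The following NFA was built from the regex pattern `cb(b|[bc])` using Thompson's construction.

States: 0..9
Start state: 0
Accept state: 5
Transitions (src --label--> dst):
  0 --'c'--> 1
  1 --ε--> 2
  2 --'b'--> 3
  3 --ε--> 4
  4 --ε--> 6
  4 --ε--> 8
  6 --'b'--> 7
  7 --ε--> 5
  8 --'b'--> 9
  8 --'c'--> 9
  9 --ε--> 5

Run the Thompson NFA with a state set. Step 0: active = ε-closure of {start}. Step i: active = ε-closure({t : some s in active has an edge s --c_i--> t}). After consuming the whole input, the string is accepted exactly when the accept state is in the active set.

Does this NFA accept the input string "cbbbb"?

Answer: REJECT

Derivation:
S₀ = ε-closure({0}) = {0}
'c' @ 1: {1,2}
'b' @ 2: {3,4,6,8}
'b' @ 3: {5,7,9}  ✓accept
'b' @ 4: {}  — dead — no transitions
rest 'b' ignored (set empty)
final: {}; accept 5 not in set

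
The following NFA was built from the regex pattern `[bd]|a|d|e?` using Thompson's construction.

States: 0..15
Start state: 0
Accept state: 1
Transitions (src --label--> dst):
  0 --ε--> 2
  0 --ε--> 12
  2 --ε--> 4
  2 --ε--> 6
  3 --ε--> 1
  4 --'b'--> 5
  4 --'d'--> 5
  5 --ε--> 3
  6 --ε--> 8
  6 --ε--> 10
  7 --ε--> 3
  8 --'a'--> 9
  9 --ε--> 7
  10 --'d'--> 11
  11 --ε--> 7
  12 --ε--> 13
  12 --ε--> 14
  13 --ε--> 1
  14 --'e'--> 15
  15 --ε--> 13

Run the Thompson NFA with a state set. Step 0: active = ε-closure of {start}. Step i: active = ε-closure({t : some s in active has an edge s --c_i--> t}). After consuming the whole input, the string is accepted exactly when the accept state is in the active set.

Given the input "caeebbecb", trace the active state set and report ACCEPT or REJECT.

Answer: REJECT

Steps:
initial (ε-close {0}): {0,1,2,4,6,8,10,12,13,14}
'c' @ 1: {}  — no active states
rest 'aeebbecb' ignored (set empty)
after full input: {}  (accept=1 not in)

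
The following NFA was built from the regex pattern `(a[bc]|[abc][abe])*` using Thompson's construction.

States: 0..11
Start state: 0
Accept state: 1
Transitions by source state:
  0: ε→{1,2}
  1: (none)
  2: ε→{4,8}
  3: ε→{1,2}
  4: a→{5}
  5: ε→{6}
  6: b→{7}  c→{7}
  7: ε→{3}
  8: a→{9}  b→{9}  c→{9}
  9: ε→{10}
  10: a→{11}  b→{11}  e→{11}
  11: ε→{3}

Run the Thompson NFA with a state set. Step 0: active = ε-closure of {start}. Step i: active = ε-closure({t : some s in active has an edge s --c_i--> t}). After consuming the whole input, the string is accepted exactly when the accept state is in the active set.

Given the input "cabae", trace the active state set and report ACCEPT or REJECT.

Answer: REJECT

Steps:
start: ε-closure({0}) = {0,1,2,4,8}
'c' @ 1: {9,10}
'a' @ 2: {1,2,3,4,8,11}  ✓accept
'b' @ 3: {9,10}
'a' @ 4: {1,2,3,4,8,11}  ✓accept
'e' @ 5: {}  — no active states
end set {} — state 1 not in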